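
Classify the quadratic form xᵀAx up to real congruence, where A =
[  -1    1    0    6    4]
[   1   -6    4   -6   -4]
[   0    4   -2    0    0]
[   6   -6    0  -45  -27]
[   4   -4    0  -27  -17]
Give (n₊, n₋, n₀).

step 0: pivot -1 → sign −
step 1: pivot -5 → sign −
step 2: pivot 6/5 → sign +
step 3: pivot -9 → sign −
step 4: row/col 4 already zero → sign 0
signature = (1, 3, 1)

Answer: (1, 3, 1)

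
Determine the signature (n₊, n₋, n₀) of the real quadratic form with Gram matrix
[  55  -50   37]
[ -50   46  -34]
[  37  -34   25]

Answer: (2, 1, 0)

Derivation:
step 0: pivot 55 → sign +
step 1: pivot 6/11 → sign +
step 2: pivot -2/15 → sign −
signature = (2, 1, 0)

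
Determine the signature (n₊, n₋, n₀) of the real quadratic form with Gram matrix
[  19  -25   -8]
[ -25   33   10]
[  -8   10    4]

Answer: (2, 1, 0)

Derivation:
step 0: pivot 19 → sign +
step 1: pivot 2/19 → sign +
step 2: pivot -2 → sign −
signature = (2, 1, 0)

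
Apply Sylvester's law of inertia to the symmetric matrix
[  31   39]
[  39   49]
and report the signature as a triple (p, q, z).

step 0: pivot 31 → sign +
step 1: pivot -2/31 → sign −
signature = (1, 1, 0)

Answer: (1, 1, 0)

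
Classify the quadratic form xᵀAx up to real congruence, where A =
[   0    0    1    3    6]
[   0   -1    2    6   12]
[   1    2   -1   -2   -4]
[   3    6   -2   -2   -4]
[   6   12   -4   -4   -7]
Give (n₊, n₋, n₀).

step 0: pivot -1 → sign −
step 1: pivot 3 → sign +
step 2: pivot -1/3 → sign −
step 3: pivot 1 → sign +
step 4: pivot 1 → sign +
signature = (3, 2, 0)

Answer: (3, 2, 0)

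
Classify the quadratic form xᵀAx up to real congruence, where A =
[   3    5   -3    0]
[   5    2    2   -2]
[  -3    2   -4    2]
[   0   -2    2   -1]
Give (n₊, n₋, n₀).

step 0: pivot 3 → sign +
step 1: pivot -19/3 → sign −
step 2: pivot 14/19 → sign +
step 3: pivot -3/7 → sign −
signature = (2, 2, 0)

Answer: (2, 2, 0)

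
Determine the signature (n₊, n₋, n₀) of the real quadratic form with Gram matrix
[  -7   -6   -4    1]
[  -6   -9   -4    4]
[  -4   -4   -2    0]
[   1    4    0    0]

Answer: (1, 3, 0)

Derivation:
step 0: pivot -7 → sign −
step 1: pivot -27/7 → sign −
step 2: pivot 10/27 → sign +
step 3: pivot -1/5 → sign −
signature = (1, 3, 0)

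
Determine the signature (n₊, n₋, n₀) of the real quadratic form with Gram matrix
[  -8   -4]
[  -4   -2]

step 0: pivot -8 → sign −
step 1: row/col 1 already zero → sign 0
signature = (0, 1, 1)

Answer: (0, 1, 1)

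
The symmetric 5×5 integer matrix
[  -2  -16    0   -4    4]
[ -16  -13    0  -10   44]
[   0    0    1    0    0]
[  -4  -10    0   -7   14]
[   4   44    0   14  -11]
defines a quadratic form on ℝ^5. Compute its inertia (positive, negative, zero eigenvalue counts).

Answer: (3, 2, 0)

Derivation:
step 0: pivot -2 → sign −
step 1: pivot 115 → sign +
step 2: pivot 1 → sign +
step 3: pivot -369/115 → sign −
step 4: pivot 1/41 → sign +
signature = (3, 2, 0)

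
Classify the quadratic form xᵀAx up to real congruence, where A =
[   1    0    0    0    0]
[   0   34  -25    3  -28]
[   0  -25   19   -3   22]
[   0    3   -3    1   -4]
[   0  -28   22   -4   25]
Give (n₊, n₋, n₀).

step 0: pivot 1 → sign +
step 1: pivot 34 → sign +
step 2: pivot 21/34 → sign +
step 3: pivot -2/7 → sign −
step 4: pivot -1 → sign −
signature = (3, 2, 0)

Answer: (3, 2, 0)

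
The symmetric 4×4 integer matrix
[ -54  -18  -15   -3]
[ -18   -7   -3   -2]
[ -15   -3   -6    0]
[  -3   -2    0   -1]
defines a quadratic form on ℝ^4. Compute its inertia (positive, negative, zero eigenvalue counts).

step 0: pivot -54 → sign −
step 1: pivot -1 → sign −
step 2: pivot 13/6 → sign +
step 3: pivot -6/13 → sign −
signature = (1, 3, 0)

Answer: (1, 3, 0)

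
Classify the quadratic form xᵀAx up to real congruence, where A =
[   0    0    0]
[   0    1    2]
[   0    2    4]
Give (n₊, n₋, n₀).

step 0: pivot 1 → sign +
step 1: row/col 1 already zero → sign 0
step 2: row/col 2 already zero → sign 0
signature = (1, 0, 2)

Answer: (1, 0, 2)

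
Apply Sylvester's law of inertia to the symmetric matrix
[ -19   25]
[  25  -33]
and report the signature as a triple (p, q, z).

step 0: pivot -19 → sign −
step 1: pivot -2/19 → sign −
signature = (0, 2, 0)

Answer: (0, 2, 0)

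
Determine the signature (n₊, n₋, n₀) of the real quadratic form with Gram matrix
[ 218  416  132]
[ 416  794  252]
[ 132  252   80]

step 0: pivot 218 → sign +
step 1: pivot 18/109 → sign +
step 2: row/col 2 already zero → sign 0
signature = (2, 0, 1)

Answer: (2, 0, 1)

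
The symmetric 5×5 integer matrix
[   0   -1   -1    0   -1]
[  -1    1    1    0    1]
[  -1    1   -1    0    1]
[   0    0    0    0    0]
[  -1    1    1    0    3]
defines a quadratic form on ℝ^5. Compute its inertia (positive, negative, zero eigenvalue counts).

Answer: (2, 2, 1)

Derivation:
step 0: pivot 1 → sign +
step 1: pivot -1 → sign −
step 2: pivot -2 → sign −
step 3: pivot 2 → sign +
step 4: row/col 4 already zero → sign 0
signature = (2, 2, 1)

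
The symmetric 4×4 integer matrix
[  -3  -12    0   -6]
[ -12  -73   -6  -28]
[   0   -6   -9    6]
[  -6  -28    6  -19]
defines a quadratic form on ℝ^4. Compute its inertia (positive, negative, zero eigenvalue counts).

step 0: pivot -3 → sign −
step 1: pivot -25 → sign −
step 2: pivot -189/25 → sign −
step 3: pivot 1/21 → sign +
signature = (1, 3, 0)

Answer: (1, 3, 0)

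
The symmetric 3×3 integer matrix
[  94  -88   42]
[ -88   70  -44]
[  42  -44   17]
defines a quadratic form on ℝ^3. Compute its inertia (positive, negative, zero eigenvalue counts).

Answer: (2, 1, 0)

Derivation:
step 0: pivot 94 → sign +
step 1: pivot -582/47 → sign −
step 2: pivot 1/291 → sign +
signature = (2, 1, 0)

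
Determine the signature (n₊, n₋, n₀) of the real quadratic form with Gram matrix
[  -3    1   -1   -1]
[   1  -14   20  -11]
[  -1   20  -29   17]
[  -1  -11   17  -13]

step 0: pivot -3 → sign −
step 1: pivot -41/3 → sign −
step 2: pivot -15/41 → sign −
step 3: pivot -2/5 → sign −
signature = (0, 4, 0)

Answer: (0, 4, 0)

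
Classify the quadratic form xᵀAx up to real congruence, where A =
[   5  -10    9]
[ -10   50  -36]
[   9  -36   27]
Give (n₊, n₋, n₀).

Answer: (2, 0, 1)

Derivation:
step 0: pivot 5 → sign +
step 1: pivot 30 → sign +
step 2: row/col 2 already zero → sign 0
signature = (2, 0, 1)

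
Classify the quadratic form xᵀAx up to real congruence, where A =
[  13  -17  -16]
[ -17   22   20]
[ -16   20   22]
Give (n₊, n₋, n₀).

Answer: (2, 1, 0)

Derivation:
step 0: pivot 13 → sign +
step 1: pivot -3/13 → sign −
step 2: pivot 6 → sign +
signature = (2, 1, 0)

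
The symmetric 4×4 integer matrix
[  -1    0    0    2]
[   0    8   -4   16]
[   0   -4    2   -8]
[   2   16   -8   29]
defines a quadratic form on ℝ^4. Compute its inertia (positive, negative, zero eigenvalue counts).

step 0: pivot -1 → sign −
step 1: pivot 8 → sign +
step 2: pivot 1 → sign +
step 3: row/col 3 already zero → sign 0
signature = (2, 1, 1)

Answer: (2, 1, 1)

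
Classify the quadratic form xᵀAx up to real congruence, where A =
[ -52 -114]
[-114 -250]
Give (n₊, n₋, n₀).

Answer: (0, 2, 0)

Derivation:
step 0: pivot -52 → sign −
step 1: pivot -1/13 → sign −
signature = (0, 2, 0)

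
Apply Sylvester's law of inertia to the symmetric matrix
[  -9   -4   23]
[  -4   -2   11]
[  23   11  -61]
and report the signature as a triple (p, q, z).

step 0: pivot -9 → sign −
step 1: pivot -2/9 → sign −
step 2: pivot 1/2 → sign +
signature = (1, 2, 0)

Answer: (1, 2, 0)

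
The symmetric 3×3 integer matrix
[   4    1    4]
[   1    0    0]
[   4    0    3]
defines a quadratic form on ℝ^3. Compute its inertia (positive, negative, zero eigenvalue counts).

Answer: (2, 1, 0)

Derivation:
step 0: pivot 4 → sign +
step 1: pivot -1/4 → sign −
step 2: pivot 3 → sign +
signature = (2, 1, 0)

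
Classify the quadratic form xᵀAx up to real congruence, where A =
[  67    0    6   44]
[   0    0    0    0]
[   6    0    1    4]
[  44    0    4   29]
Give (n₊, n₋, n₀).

step 0: pivot 67 → sign +
step 1: pivot 31/67 → sign +
step 2: pivot 3/31 → sign +
step 3: row/col 3 already zero → sign 0
signature = (3, 0, 1)

Answer: (3, 0, 1)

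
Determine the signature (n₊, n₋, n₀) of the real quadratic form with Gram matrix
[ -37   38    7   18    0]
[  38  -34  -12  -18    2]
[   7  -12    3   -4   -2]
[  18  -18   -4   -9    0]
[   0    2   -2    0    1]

step 0: pivot -37 → sign −
step 1: pivot 186/37 → sign +
step 2: pivot -26/93 → sign −
step 3: pivot -3/13 → sign −
step 4: pivot 1/3 → sign +
signature = (2, 3, 0)

Answer: (2, 3, 0)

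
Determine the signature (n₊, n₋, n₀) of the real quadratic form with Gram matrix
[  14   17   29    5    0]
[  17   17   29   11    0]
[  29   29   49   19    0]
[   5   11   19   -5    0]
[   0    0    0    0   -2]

Answer: (1, 3, 1)

Derivation:
step 0: pivot 14 → sign +
step 1: pivot -51/14 → sign −
step 2: pivot -8/17 → sign −
step 3: pivot -2 → sign −
step 4: row/col 4 already zero → sign 0
signature = (1, 3, 1)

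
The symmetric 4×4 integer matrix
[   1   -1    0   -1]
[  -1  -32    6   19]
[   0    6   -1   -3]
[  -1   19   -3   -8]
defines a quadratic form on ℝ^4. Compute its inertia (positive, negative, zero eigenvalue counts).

Answer: (2, 1, 1)

Derivation:
step 0: pivot 1 → sign +
step 1: pivot -33 → sign −
step 2: pivot 1/11 → sign +
step 3: row/col 3 already zero → sign 0
signature = (2, 1, 1)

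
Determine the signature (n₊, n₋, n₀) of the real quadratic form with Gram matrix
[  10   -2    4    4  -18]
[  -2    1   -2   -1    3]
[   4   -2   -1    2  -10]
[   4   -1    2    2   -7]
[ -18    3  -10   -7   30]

step 0: pivot 10 → sign +
step 1: pivot 3/5 → sign +
step 2: pivot -5 → sign −
step 3: pivot 1/3 → sign +
step 4: pivot 1/5 → sign +
signature = (4, 1, 0)

Answer: (4, 1, 0)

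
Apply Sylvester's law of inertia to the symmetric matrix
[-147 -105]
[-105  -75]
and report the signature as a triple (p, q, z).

Answer: (0, 1, 1)

Derivation:
step 0: pivot -147 → sign −
step 1: row/col 1 already zero → sign 0
signature = (0, 1, 1)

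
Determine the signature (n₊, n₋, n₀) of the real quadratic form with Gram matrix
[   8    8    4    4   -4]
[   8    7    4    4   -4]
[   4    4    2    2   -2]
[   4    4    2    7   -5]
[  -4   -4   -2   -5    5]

step 0: pivot 8 → sign +
step 1: pivot -1 → sign −
step 2: pivot 5 → sign +
step 3: pivot 6/5 → sign +
step 4: row/col 4 already zero → sign 0
signature = (3, 1, 1)

Answer: (3, 1, 1)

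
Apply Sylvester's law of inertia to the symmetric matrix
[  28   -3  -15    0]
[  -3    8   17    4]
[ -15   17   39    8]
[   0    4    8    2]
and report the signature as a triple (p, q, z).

Answer: (3, 1, 0)

Derivation:
step 0: pivot 28 → sign +
step 1: pivot 215/28 → sign +
step 2: pivot 23/215 → sign +
step 3: pivot -2/23 → sign −
signature = (3, 1, 0)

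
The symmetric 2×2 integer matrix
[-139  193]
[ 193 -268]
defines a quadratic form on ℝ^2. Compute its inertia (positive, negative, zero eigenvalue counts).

Answer: (0, 2, 0)

Derivation:
step 0: pivot -139 → sign −
step 1: pivot -3/139 → sign −
signature = (0, 2, 0)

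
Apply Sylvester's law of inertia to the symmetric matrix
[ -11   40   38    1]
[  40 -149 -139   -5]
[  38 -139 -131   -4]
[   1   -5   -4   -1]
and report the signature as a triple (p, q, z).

Answer: (1, 3, 0)

Derivation:
step 0: pivot -11 → sign −
step 1: pivot -39/11 → sign −
step 2: pivot 6/13 → sign +
step 3: pivot -1/2 → sign −
signature = (1, 3, 0)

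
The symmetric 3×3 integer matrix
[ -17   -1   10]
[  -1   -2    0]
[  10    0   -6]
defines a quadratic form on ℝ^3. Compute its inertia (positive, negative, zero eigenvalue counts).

Answer: (1, 2, 0)

Derivation:
step 0: pivot -17 → sign −
step 1: pivot -33/17 → sign −
step 2: pivot 2/33 → sign +
signature = (1, 2, 0)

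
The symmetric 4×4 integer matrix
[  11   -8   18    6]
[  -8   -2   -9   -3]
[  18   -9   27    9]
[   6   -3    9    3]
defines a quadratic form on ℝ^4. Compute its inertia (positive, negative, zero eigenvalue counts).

Answer: (1, 2, 1)

Derivation:
step 0: pivot 11 → sign +
step 1: pivot -86/11 → sign −
step 2: pivot -27/86 → sign −
step 3: row/col 3 already zero → sign 0
signature = (1, 2, 1)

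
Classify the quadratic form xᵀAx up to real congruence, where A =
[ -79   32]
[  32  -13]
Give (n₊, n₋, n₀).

Answer: (0, 2, 0)

Derivation:
step 0: pivot -79 → sign −
step 1: pivot -3/79 → sign −
signature = (0, 2, 0)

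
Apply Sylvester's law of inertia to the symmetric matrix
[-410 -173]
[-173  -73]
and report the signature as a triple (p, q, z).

step 0: pivot -410 → sign −
step 1: pivot -1/410 → sign −
signature = (0, 2, 0)

Answer: (0, 2, 0)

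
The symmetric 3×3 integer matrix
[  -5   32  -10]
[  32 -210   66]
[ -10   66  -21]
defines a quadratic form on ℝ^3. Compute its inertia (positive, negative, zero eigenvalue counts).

step 0: pivot -5 → sign −
step 1: pivot -26/5 → sign −
step 2: pivot -3/13 → sign −
signature = (0, 3, 0)

Answer: (0, 3, 0)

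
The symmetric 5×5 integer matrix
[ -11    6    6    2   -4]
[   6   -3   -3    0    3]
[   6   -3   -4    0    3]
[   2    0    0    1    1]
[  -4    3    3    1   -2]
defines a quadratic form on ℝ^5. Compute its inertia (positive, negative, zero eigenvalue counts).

Answer: (1, 3, 1)

Derivation:
step 0: pivot -11 → sign −
step 1: pivot 3/11 → sign +
step 2: pivot -1 → sign −
step 3: pivot -3 → sign −
step 4: row/col 4 already zero → sign 0
signature = (1, 3, 1)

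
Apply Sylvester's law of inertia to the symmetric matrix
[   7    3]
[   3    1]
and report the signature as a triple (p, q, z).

step 0: pivot 7 → sign +
step 1: pivot -2/7 → sign −
signature = (1, 1, 0)

Answer: (1, 1, 0)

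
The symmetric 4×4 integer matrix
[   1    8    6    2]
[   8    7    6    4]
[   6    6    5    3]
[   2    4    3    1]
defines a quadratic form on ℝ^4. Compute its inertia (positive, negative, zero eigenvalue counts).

step 0: pivot 1 → sign +
step 1: pivot -57 → sign −
step 2: pivot -1/19 → sign −
step 3: row/col 3 already zero → sign 0
signature = (1, 2, 1)

Answer: (1, 2, 1)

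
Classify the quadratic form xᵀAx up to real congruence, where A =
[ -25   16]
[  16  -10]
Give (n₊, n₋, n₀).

step 0: pivot -25 → sign −
step 1: pivot 6/25 → sign +
signature = (1, 1, 0)

Answer: (1, 1, 0)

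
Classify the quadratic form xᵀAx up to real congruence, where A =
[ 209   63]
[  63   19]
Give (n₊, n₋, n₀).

step 0: pivot 209 → sign +
step 1: pivot 2/209 → sign +
signature = (2, 0, 0)

Answer: (2, 0, 0)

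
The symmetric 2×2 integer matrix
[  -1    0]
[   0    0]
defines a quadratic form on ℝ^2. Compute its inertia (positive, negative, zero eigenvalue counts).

step 0: pivot -1 → sign −
step 1: row/col 1 already zero → sign 0
signature = (0, 1, 1)

Answer: (0, 1, 1)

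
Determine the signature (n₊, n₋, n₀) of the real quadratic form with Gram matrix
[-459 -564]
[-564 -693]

step 0: pivot -459 → sign −
step 1: pivot 1/51 → sign +
signature = (1, 1, 0)

Answer: (1, 1, 0)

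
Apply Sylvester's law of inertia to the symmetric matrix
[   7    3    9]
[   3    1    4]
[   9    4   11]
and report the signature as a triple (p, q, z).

step 0: pivot 7 → sign +
step 1: pivot -2/7 → sign −
step 2: pivot -1/2 → sign −
signature = (1, 2, 0)

Answer: (1, 2, 0)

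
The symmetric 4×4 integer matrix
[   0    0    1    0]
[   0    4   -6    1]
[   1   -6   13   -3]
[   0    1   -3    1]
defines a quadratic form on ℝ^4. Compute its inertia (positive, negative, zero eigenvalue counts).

step 0: pivot 4 → sign +
step 1: pivot 4 → sign +
step 2: pivot -1/4 → sign −
step 3: pivot 3/4 → sign +
signature = (3, 1, 0)

Answer: (3, 1, 0)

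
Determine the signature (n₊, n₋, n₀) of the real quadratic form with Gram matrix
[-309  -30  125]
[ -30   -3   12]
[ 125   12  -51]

step 0: pivot -309 → sign −
step 1: pivot -9/103 → sign −
step 2: pivot -2/9 → sign −
signature = (0, 3, 0)

Answer: (0, 3, 0)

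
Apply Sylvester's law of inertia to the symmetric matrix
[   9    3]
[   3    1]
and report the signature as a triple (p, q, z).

step 0: pivot 9 → sign +
step 1: row/col 1 already zero → sign 0
signature = (1, 0, 1)

Answer: (1, 0, 1)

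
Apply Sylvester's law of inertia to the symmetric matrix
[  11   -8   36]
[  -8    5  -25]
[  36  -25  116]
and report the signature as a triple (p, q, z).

Answer: (1, 2, 0)

Derivation:
step 0: pivot 11 → sign +
step 1: pivot -9/11 → sign −
step 2: pivot -1/9 → sign −
signature = (1, 2, 0)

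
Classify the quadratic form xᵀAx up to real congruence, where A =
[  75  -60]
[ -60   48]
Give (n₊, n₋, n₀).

Answer: (1, 0, 1)

Derivation:
step 0: pivot 75 → sign +
step 1: row/col 1 already zero → sign 0
signature = (1, 0, 1)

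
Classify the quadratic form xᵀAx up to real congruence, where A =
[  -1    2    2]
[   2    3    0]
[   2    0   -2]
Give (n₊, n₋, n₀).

step 0: pivot -1 → sign −
step 1: pivot 7 → sign +
step 2: pivot -2/7 → sign −
signature = (1, 2, 0)

Answer: (1, 2, 0)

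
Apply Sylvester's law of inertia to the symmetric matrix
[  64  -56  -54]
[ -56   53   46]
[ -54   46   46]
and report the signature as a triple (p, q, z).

Answer: (3, 0, 0)

Derivation:
step 0: pivot 64 → sign +
step 1: pivot 4 → sign +
step 2: pivot 3/64 → sign +
signature = (3, 0, 0)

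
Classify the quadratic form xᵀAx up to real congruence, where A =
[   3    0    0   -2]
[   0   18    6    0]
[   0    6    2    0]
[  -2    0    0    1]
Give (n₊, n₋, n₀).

Answer: (2, 1, 1)

Derivation:
step 0: pivot 3 → sign +
step 1: pivot 18 → sign +
step 2: pivot -1/3 → sign −
step 3: row/col 3 already zero → sign 0
signature = (2, 1, 1)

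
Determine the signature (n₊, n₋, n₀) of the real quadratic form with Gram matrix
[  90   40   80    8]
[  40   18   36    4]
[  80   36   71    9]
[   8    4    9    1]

step 0: pivot 90 → sign +
step 1: pivot 2/9 → sign +
step 2: pivot -1 → sign −
step 3: pivot 2/5 → sign +
signature = (3, 1, 0)

Answer: (3, 1, 0)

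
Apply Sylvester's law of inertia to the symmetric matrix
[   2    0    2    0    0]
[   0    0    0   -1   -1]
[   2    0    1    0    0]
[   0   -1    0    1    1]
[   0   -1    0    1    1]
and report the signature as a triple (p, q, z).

Answer: (2, 2, 1)

Derivation:
step 0: pivot 2 → sign +
step 1: pivot -1 → sign −
step 2: pivot 1 → sign +
step 3: pivot -1 → sign −
step 4: row/col 4 already zero → sign 0
signature = (2, 2, 1)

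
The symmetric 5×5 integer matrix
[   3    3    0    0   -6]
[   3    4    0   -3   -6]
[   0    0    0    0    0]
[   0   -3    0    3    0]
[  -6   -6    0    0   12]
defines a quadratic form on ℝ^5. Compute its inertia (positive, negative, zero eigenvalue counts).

Answer: (2, 1, 2)

Derivation:
step 0: pivot 3 → sign +
step 1: pivot 1 → sign +
step 2: pivot -6 → sign −
step 3: row/col 3 already zero → sign 0
step 4: row/col 4 already zero → sign 0
signature = (2, 1, 2)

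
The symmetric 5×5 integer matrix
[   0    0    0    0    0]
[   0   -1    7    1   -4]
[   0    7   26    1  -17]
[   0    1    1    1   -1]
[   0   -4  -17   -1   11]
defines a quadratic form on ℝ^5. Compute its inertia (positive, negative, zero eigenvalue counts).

Answer: (2, 2, 1)

Derivation:
step 0: pivot -1 → sign −
step 1: pivot 75 → sign +
step 2: pivot 86/75 → sign +
step 3: pivot -3/86 → sign −
step 4: row/col 4 already zero → sign 0
signature = (2, 2, 1)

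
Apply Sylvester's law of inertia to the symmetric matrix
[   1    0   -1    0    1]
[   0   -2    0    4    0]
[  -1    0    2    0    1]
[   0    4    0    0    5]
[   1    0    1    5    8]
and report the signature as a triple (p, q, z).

Answer: (3, 2, 0)

Derivation:
step 0: pivot 1 → sign +
step 1: pivot -2 → sign −
step 2: pivot 1 → sign +
step 3: pivot 8 → sign +
step 4: pivot -1/8 → sign −
signature = (3, 2, 0)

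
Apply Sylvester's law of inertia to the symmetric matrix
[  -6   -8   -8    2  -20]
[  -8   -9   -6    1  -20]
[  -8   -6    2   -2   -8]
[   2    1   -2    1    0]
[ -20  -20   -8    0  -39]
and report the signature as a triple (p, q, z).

Answer: (2, 2, 1)

Derivation:
step 0: pivot -6 → sign −
step 1: pivot 5/3 → sign +
step 2: pivot -2/5 → sign −
step 3: pivot 1 → sign +
step 4: row/col 4 already zero → sign 0
signature = (2, 2, 1)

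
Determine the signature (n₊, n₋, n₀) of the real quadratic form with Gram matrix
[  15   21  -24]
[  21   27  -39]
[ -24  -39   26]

Answer: (1, 2, 0)

Derivation:
step 0: pivot 15 → sign +
step 1: pivot -12/5 → sign −
step 2: pivot -1/4 → sign −
signature = (1, 2, 0)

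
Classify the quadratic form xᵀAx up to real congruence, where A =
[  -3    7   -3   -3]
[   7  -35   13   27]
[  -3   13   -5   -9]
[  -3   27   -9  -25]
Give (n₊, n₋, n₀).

Answer: (1, 3, 0)

Derivation:
step 0: pivot -3 → sign −
step 1: pivot -56/3 → sign −
step 2: pivot -1/14 → sign −
step 3: pivot 2 → sign +
signature = (1, 3, 0)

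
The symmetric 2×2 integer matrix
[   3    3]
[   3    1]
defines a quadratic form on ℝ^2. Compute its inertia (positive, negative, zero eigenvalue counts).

Answer: (1, 1, 0)

Derivation:
step 0: pivot 3 → sign +
step 1: pivot -2 → sign −
signature = (1, 1, 0)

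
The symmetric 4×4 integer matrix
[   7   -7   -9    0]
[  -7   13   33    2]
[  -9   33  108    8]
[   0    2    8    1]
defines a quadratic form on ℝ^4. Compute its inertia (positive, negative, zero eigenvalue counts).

Answer: (4, 0, 0)

Derivation:
step 0: pivot 7 → sign +
step 1: pivot 6 → sign +
step 2: pivot 3/7 → sign +
step 3: pivot 1/3 → sign +
signature = (4, 0, 0)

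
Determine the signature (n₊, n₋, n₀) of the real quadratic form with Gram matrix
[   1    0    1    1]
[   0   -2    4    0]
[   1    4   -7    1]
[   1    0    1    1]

Answer: (1, 1, 2)

Derivation:
step 0: pivot 1 → sign +
step 1: pivot -2 → sign −
step 2: row/col 2 already zero → sign 0
step 3: row/col 3 already zero → sign 0
signature = (1, 1, 2)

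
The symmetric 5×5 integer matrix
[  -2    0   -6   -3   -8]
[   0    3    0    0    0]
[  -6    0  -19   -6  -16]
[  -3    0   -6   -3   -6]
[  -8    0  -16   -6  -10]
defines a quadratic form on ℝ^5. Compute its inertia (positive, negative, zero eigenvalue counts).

Answer: (3, 2, 0)

Derivation:
step 0: pivot -2 → sign −
step 1: pivot 3 → sign +
step 2: pivot -1 → sign −
step 3: pivot 21/2 → sign +
step 4: pivot 2/7 → sign +
signature = (3, 2, 0)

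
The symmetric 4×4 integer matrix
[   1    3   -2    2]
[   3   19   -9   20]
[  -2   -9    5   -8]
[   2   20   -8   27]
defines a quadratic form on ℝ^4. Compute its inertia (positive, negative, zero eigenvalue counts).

step 0: pivot 1 → sign +
step 1: pivot 10 → sign +
step 2: pivot 1/10 → sign +
step 3: pivot 3 → sign +
signature = (4, 0, 0)

Answer: (4, 0, 0)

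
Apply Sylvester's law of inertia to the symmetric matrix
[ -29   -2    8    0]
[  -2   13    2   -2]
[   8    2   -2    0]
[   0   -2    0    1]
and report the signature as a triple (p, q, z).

Answer: (2, 2, 0)

Derivation:
step 0: pivot -29 → sign −
step 1: pivot 381/29 → sign +
step 2: pivot 6/127 → sign +
step 3: pivot -1/3 → sign −
signature = (2, 2, 0)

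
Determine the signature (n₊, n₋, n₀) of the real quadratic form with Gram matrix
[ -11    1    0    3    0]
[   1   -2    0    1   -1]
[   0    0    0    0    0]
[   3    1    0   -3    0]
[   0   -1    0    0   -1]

step 0: pivot -11 → sign −
step 1: pivot -21/11 → sign −
step 2: pivot -4/3 → sign −
step 3: pivot -1/7 → sign −
step 4: row/col 4 already zero → sign 0
signature = (0, 4, 1)

Answer: (0, 4, 1)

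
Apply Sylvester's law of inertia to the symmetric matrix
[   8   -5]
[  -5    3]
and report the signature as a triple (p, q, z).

Answer: (1, 1, 0)

Derivation:
step 0: pivot 8 → sign +
step 1: pivot -1/8 → sign −
signature = (1, 1, 0)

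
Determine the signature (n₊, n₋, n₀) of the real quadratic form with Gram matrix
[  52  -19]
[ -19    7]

step 0: pivot 52 → sign +
step 1: pivot 3/52 → sign +
signature = (2, 0, 0)

Answer: (2, 0, 0)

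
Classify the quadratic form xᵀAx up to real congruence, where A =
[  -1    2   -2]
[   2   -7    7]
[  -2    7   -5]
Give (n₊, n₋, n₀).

Answer: (1, 2, 0)

Derivation:
step 0: pivot -1 → sign −
step 1: pivot -3 → sign −
step 2: pivot 2 → sign +
signature = (1, 2, 0)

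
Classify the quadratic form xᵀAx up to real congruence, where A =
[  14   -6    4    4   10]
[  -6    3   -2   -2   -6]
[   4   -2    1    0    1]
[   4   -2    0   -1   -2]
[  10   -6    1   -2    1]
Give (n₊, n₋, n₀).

step 0: pivot 14 → sign +
step 1: pivot 3/7 → sign +
step 2: pivot -1/3 → sign −
step 3: pivot 3 → sign +
step 4: pivot 2 → sign +
signature = (4, 1, 0)

Answer: (4, 1, 0)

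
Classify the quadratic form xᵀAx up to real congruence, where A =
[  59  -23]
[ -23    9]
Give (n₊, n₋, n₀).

step 0: pivot 59 → sign +
step 1: pivot 2/59 → sign +
signature = (2, 0, 0)

Answer: (2, 0, 0)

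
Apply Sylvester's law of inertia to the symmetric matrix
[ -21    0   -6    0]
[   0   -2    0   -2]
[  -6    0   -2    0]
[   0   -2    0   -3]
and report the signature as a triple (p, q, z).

Answer: (0, 4, 0)

Derivation:
step 0: pivot -21 → sign −
step 1: pivot -2 → sign −
step 2: pivot -2/7 → sign −
step 3: pivot -1 → sign −
signature = (0, 4, 0)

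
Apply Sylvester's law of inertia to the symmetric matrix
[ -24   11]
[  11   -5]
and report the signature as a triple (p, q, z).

step 0: pivot -24 → sign −
step 1: pivot 1/24 → sign +
signature = (1, 1, 0)

Answer: (1, 1, 0)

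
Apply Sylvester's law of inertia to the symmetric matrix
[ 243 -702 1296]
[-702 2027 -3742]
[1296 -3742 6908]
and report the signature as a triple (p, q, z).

Answer: (1, 1, 1)

Derivation:
step 0: pivot 243 → sign +
step 1: pivot -1 → sign −
step 2: row/col 2 already zero → sign 0
signature = (1, 1, 1)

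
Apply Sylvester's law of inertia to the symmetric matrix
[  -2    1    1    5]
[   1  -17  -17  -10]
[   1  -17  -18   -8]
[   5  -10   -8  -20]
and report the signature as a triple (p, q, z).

step 0: pivot -2 → sign −
step 1: pivot -33/2 → sign −
step 2: pivot -1 → sign −
step 3: pivot -1/11 → sign −
signature = (0, 4, 0)

Answer: (0, 4, 0)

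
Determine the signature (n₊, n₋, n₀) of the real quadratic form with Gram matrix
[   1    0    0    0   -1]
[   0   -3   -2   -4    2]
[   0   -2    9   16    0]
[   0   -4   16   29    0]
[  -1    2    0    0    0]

Answer: (4, 1, 0)

Derivation:
step 0: pivot 1 → sign +
step 1: pivot -3 → sign −
step 2: pivot 31/3 → sign +
step 3: pivot 19/31 → sign +
step 4: pivot 1/19 → sign +
signature = (4, 1, 0)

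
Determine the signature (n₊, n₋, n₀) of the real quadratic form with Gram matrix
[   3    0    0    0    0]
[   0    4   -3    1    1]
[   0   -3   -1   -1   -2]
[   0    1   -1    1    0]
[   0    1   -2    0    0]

step 0: pivot 3 → sign +
step 1: pivot 4 → sign +
step 2: pivot -13/4 → sign −
step 3: pivot 10/13 → sign +
step 4: pivot 1/5 → sign +
signature = (4, 1, 0)

Answer: (4, 1, 0)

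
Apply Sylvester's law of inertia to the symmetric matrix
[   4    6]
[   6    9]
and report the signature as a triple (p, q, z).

Answer: (1, 0, 1)

Derivation:
step 0: pivot 4 → sign +
step 1: row/col 1 already zero → sign 0
signature = (1, 0, 1)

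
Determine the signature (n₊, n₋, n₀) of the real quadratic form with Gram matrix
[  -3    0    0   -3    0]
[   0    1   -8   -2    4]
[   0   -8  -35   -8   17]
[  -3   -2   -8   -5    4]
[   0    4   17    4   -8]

step 0: pivot -3 → sign −
step 1: pivot 1 → sign +
step 2: pivot -99 → sign −
step 3: pivot -2/11 → sign −
step 4: pivot 1/3 → sign +
signature = (2, 3, 0)

Answer: (2, 3, 0)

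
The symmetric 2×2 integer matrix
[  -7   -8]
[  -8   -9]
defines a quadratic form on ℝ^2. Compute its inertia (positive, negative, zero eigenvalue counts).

Answer: (1, 1, 0)

Derivation:
step 0: pivot -7 → sign −
step 1: pivot 1/7 → sign +
signature = (1, 1, 0)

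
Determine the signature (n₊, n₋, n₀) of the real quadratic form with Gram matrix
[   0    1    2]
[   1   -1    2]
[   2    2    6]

Answer: (1, 2, 0)

Derivation:
step 0: pivot -1 → sign −
step 1: pivot 1 → sign +
step 2: pivot -6 → sign −
signature = (1, 2, 0)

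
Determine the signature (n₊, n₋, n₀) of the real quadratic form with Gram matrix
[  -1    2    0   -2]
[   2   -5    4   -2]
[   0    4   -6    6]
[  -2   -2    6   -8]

Answer: (1, 3, 0)

Derivation:
step 0: pivot -1 → sign −
step 1: pivot -1 → sign −
step 2: pivot 10 → sign +
step 3: pivot -2/5 → sign −
signature = (1, 3, 0)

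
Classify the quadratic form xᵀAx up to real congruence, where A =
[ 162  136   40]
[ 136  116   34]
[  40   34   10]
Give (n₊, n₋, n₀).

Answer: (3, 0, 0)

Derivation:
step 0: pivot 162 → sign +
step 1: pivot 148/81 → sign +
step 2: pivot 1/37 → sign +
signature = (3, 0, 0)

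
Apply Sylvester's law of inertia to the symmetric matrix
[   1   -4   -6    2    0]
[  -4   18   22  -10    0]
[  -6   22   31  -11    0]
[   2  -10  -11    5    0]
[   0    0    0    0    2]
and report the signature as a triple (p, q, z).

Answer: (3, 2, 0)

Derivation:
step 0: pivot 1 → sign +
step 1: pivot 2 → sign +
step 2: pivot -7 → sign −
step 3: pivot -6/7 → sign −
step 4: pivot 2 → sign +
signature = (3, 2, 0)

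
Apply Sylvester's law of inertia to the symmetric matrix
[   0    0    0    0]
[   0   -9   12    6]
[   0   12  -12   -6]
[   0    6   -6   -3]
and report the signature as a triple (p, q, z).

Answer: (1, 1, 2)

Derivation:
step 0: pivot -9 → sign −
step 1: pivot 4 → sign +
step 2: row/col 2 already zero → sign 0
step 3: row/col 3 already zero → sign 0
signature = (1, 1, 2)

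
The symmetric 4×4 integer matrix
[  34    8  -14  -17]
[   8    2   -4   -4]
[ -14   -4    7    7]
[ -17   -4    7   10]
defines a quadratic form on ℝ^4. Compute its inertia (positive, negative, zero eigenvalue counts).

Answer: (3, 1, 0)

Derivation:
step 0: pivot 34 → sign +
step 1: pivot 2/17 → sign +
step 2: pivot -3 → sign −
step 3: pivot 3/2 → sign +
signature = (3, 1, 0)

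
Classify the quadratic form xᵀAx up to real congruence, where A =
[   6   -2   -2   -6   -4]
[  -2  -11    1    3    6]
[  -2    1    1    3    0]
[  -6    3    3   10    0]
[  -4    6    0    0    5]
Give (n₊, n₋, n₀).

step 0: pivot 6 → sign +
step 1: pivot -35/3 → sign −
step 2: pivot 12/35 → sign +
step 3: pivot 1 → sign +
step 4: row/col 4 already zero → sign 0
signature = (3, 1, 1)

Answer: (3, 1, 1)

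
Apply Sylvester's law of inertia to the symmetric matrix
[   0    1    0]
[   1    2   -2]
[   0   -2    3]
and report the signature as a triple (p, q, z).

Answer: (2, 1, 0)

Derivation:
step 0: pivot 2 → sign +
step 1: pivot -1/2 → sign −
step 2: pivot 3 → sign +
signature = (2, 1, 0)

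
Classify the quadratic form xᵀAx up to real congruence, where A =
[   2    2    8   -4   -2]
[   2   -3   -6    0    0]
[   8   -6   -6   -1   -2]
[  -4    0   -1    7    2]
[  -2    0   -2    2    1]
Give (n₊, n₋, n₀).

Answer: (2, 3, 0)

Derivation:
step 0: pivot 2 → sign +
step 1: pivot -5 → sign −
step 2: pivot 6/5 → sign +
step 3: pivot -59/6 → sign −
step 4: pivot -3/59 → sign −
signature = (2, 3, 0)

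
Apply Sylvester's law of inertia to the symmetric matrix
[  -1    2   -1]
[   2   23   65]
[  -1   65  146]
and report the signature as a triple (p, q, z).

Answer: (1, 1, 1)

Derivation:
step 0: pivot -1 → sign −
step 1: pivot 27 → sign +
step 2: row/col 2 already zero → sign 0
signature = (1, 1, 1)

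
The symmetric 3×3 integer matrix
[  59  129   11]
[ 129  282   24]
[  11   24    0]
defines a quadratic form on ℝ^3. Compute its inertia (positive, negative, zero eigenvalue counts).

step 0: pivot 59 → sign +
step 1: pivot -3/59 → sign −
step 2: pivot -2 → sign −
signature = (1, 2, 0)

Answer: (1, 2, 0)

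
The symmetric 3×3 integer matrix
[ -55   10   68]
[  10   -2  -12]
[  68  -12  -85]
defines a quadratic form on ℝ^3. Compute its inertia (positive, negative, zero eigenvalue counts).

step 0: pivot -55 → sign −
step 1: pivot -2/11 → sign −
step 2: pivot -1/5 → sign −
signature = (0, 3, 0)

Answer: (0, 3, 0)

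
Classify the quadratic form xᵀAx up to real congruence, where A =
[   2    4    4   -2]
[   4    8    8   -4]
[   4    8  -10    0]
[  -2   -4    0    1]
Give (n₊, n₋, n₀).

Answer: (1, 2, 1)

Derivation:
step 0: pivot 2 → sign +
step 1: pivot -18 → sign −
step 2: pivot -1/9 → sign −
step 3: row/col 3 already zero → sign 0
signature = (1, 2, 1)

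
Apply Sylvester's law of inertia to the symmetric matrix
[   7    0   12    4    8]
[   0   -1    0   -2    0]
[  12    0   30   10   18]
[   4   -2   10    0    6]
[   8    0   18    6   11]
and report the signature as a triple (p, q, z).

Answer: (3, 2, 0)

Derivation:
step 0: pivot 7 → sign +
step 1: pivot -1 → sign −
step 2: pivot 66/7 → sign +
step 3: pivot 2/3 → sign +
step 4: pivot -1/11 → sign −
signature = (3, 2, 0)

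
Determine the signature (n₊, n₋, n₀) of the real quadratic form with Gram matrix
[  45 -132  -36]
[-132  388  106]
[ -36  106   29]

Answer: (2, 0, 1)

Derivation:
step 0: pivot 45 → sign +
step 1: pivot 4/5 → sign +
step 2: row/col 2 already zero → sign 0
signature = (2, 0, 1)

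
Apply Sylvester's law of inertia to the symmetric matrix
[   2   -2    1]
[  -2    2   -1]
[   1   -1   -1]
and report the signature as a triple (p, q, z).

step 0: pivot 2 → sign +
step 1: pivot -3/2 → sign −
step 2: row/col 2 already zero → sign 0
signature = (1, 1, 1)

Answer: (1, 1, 1)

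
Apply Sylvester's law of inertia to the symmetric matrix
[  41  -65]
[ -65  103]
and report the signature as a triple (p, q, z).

step 0: pivot 41 → sign +
step 1: pivot -2/41 → sign −
signature = (1, 1, 0)

Answer: (1, 1, 0)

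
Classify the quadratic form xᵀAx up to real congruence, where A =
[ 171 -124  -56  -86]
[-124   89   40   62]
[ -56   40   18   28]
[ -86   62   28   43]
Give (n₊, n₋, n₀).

step 0: pivot 171 → sign +
step 1: pivot -157/171 → sign −
step 2: pivot 10/157 → sign +
step 3: pivot -1/5 → sign −
signature = (2, 2, 0)

Answer: (2, 2, 0)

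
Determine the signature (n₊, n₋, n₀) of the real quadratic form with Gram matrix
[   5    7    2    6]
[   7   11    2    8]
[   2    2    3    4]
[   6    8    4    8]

Answer: (3, 1, 0)

Derivation:
step 0: pivot 5 → sign +
step 1: pivot 6/5 → sign +
step 2: pivot 5/3 → sign +
step 3: pivot -2/5 → sign −
signature = (3, 1, 0)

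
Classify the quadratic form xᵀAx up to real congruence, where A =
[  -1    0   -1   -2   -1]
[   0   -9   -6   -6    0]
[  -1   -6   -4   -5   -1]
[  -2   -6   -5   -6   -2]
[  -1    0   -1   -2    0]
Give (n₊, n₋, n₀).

Answer: (3, 2, 0)

Derivation:
step 0: pivot -1 → sign −
step 1: pivot -9 → sign −
step 2: pivot 1 → sign +
step 3: pivot 1 → sign +
step 4: pivot 1 → sign +
signature = (3, 2, 0)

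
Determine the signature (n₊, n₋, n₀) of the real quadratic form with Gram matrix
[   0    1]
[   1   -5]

step 0: pivot -5 → sign −
step 1: pivot 1/5 → sign +
signature = (1, 1, 0)

Answer: (1, 1, 0)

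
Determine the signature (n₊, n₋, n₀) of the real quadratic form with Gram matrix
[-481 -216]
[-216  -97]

step 0: pivot -481 → sign −
step 1: pivot -1/481 → sign −
signature = (0, 2, 0)

Answer: (0, 2, 0)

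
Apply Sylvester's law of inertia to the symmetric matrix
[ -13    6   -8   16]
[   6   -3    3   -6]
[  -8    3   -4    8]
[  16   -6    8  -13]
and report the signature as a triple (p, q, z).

Answer: (2, 2, 0)

Derivation:
step 0: pivot -13 → sign −
step 1: pivot -3/13 → sign −
step 2: pivot 3 → sign +
step 3: pivot 3 → sign +
signature = (2, 2, 0)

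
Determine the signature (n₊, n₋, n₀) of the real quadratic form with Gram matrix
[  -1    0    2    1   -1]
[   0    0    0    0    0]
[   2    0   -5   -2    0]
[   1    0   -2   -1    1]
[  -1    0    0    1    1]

Answer: (1, 2, 2)

Derivation:
step 0: pivot -1 → sign −
step 1: pivot -1 → sign −
step 2: pivot 6 → sign +
step 3: row/col 3 already zero → sign 0
step 4: row/col 4 already zero → sign 0
signature = (1, 2, 2)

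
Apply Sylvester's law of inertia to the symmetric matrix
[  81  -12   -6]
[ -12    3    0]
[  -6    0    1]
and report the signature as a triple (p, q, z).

Answer: (2, 1, 0)

Derivation:
step 0: pivot 81 → sign +
step 1: pivot 11/9 → sign +
step 2: pivot -1/11 → sign −
signature = (2, 1, 0)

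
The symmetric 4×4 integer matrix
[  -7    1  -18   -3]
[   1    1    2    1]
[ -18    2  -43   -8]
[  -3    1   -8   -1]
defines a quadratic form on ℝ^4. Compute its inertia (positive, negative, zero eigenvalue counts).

step 0: pivot -7 → sign −
step 1: pivot 8/7 → sign +
step 2: pivot 3 → sign +
step 3: row/col 3 already zero → sign 0
signature = (2, 1, 1)

Answer: (2, 1, 1)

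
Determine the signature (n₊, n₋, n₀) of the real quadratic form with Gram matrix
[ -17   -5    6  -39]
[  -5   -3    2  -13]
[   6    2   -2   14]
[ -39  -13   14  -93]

Answer: (1, 3, 0)

Derivation:
step 0: pivot -17 → sign −
step 1: pivot -26/17 → sign −
step 2: pivot 2/13 → sign +
step 3: pivot -2 → sign −
signature = (1, 3, 0)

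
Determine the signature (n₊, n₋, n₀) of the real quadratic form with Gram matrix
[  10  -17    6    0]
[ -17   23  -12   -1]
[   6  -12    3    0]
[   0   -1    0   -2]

Answer: (1, 2, 1)

Derivation:
step 0: pivot 10 → sign +
step 1: pivot -59/10 → sign −
step 2: pivot -3/59 → sign −
step 3: row/col 3 already zero → sign 0
signature = (1, 2, 1)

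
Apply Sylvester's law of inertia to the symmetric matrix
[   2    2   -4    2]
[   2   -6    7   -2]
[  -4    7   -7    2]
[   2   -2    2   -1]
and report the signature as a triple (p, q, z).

Answer: (2, 2, 0)

Derivation:
step 0: pivot 2 → sign +
step 1: pivot -8 → sign −
step 2: pivot 1/8 → sign +
step 3: pivot -3 → sign −
signature = (2, 2, 0)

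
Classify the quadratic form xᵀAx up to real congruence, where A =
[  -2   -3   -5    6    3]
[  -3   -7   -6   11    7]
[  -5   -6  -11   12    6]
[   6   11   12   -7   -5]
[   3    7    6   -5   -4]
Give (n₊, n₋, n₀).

step 0: pivot -2 → sign −
step 1: pivot -5/2 → sign −
step 2: pivot 12/5 → sign +
step 3: pivot 45/4 → sign +
step 4: pivot -1/5 → sign −
signature = (2, 3, 0)

Answer: (2, 3, 0)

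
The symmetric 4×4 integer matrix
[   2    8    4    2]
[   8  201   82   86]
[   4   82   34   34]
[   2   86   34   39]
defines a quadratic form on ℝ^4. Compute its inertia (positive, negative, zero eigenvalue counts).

step 0: pivot 2 → sign +
step 1: pivot 169 → sign +
step 2: pivot 38/169 → sign +
step 3: pivot 1/19 → sign +
signature = (4, 0, 0)

Answer: (4, 0, 0)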